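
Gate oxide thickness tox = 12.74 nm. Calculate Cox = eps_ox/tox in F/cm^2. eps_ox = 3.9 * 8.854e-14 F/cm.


Step 1: eps_ox = 3.9 * 8.854e-14 = 3.45306e-13 F/cm
Step 2: tox in cm = 12.74 nm * 1e-7 = 1.2740e-06 cm
Step 3: Cox = 3.45306e-13 / 1.2740e-06 = 2.71e-07 F/cm^2

2.71e-07


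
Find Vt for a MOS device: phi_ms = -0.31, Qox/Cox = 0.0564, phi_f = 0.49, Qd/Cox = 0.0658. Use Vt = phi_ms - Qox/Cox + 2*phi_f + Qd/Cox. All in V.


Step 1: Vt = phi_ms - Qox/Cox + 2*phi_f + Qd/Cox
Step 2: Vt = -0.31 - 0.0564 + 2*0.49 + 0.0658
Step 3: Vt = -0.31 - 0.0564 + 0.98 + 0.0658
Step 4: Vt = 0.6794 V

0.6794


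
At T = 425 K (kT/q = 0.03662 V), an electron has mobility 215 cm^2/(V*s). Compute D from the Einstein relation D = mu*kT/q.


Step 1: D = mu * (kT/q)
Step 2: D = 215 * 0.03662
Step 3: D = 7.87 cm^2/s

7.87


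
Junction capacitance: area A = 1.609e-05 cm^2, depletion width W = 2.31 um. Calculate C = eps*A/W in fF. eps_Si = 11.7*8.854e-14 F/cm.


Step 1: eps_Si = 11.7 * 8.854e-14 = 1.035918e-12 F/cm
Step 2: W in cm = 2.31 * 1e-4 = 2.31e-04 cm
Step 3: C = 1.035918e-12 * 1.609e-05 / 2.31e-04 = 7.215550e-14 F
Step 4: C = 72.16 fF

72.16


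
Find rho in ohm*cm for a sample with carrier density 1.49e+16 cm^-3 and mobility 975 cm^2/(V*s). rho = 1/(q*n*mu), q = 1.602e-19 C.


Step 1: sigma = q * n * mu = 1.602e-19 * 1.49e+16 * 975 = 2.32731e+00 S/cm
Step 2: rho = 1 / sigma = 1 / 2.32731e+00 = 0.4297 ohm*cm

0.4297


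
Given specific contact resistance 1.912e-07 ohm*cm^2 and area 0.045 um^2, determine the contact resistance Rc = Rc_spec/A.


Step 1: Convert area to cm^2: 0.045 um^2 = 4.5000e-10 cm^2
Step 2: Rc = Rc_spec / A = 1.912e-07 / 4.5000e-10
Step 3: Rc = 4.25e+02 ohms

4.25e+02


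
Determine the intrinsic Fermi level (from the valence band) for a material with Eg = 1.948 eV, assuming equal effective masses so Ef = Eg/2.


Step 1: For an intrinsic semiconductor, the Fermi level sits at midgap.
Step 2: Ef = Eg / 2 = 1.948 / 2 = 0.974 eV

0.974


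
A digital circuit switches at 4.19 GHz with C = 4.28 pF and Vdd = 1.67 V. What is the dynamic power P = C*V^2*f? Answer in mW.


Step 1: V^2 = 1.67^2 = 2.7889 V^2
Step 2: P = C*V^2*f = 4.28e-12 F * 2.7889 * 4.19e9 Hz
Step 3: P = 5.001390148e-02 W
Step 4: P = 50.014 mW

50.014


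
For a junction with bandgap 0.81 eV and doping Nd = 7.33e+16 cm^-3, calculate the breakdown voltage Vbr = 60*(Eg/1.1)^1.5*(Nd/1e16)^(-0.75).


Step 1: Eg/1.1 = 0.81/1.1 = 0.736364
Step 2: (Eg/1.1)^1.5 = 0.736364^1.5 = 0.631886
Step 3: (Nd/1e16)^(-0.75) = (7.33)^(-0.75) = 0.224477
Step 4: Vbr = 60 * 0.631886 * 0.224477 = 8.5 V

8.5


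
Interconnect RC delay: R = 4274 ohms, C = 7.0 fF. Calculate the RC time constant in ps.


Step 1: tau = R * C
Step 2: tau = 4274 * 7.0 fF = 4274 * 7.0e-15 F
Step 3: tau = 2.9918e-11 s = 29.918 ps

29.918


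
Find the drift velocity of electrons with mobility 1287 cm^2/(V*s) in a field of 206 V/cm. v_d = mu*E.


Step 1: v_d = mu * E
Step 2: v_d = 1287 * 206 = 265122
Step 3: v_d = 2.65e+05 cm/s

2.65e+05


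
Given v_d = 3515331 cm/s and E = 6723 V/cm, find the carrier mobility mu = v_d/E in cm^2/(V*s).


Step 1: mu = v_d / E
Step 2: mu = 3515331 / 6723
Step 3: mu = 522.88 cm^2/(V*s)

522.88


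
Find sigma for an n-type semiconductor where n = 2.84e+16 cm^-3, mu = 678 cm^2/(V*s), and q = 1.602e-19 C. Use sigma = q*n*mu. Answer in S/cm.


Step 1: sigma = q * n * mu
Step 2: sigma = 1.602e-19 * 2.84e+16 * 678
Step 3: sigma = 3.085e+00 S/cm

3.085e+00


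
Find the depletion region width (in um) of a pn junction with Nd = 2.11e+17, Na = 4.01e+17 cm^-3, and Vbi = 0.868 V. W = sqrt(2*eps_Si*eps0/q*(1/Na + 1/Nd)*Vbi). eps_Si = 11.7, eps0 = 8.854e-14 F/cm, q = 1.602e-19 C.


Step 1: 1/Na + 1/Nd = 1/4.01e+17 + 1/2.11e+17 = 7.23310e-18
Step 2: 2*eps*eps0/q = 2*11.7*8.854e-14/1.602e-19 = 1.293281e+07
Step 3: W^2 = 1.293281e+07 * 7.23310e-18 * 0.868 = 8.11965e-11
Step 4: W = sqrt(8.11965e-11) = 9.011e-06 cm = 0.09011 um

0.09011


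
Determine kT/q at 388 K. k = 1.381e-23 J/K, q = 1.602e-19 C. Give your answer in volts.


Step 1: kT = 1.381e-23 * 388 = 5.35828e-21 J
Step 2: Vt = kT/q = 5.35828e-21 / 1.602e-19
Step 3: Vt = 0.03345 V

0.03345


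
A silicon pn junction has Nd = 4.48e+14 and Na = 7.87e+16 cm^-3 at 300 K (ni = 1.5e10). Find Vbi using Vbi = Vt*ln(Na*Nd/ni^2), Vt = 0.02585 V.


Step 1: Compute Na*Nd/ni^2 = 7.87e+16 * 4.48e+14 / (1.5e10)^2 = 1.5670e+11
Step 2: ln(1.5670e+11) = 25.7776
Step 3: Vbi = 0.02585 * 25.7776 = 0.666 V

0.666


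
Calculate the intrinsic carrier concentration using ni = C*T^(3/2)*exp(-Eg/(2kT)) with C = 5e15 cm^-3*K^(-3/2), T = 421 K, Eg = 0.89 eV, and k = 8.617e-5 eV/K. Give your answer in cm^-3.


Step 1: Compute kT = 8.617e-5 * 421 = 0.03627757 eV
Step 2: Exponent = -Eg/(2kT) = -0.89/(2*0.03627757) = -12.26653
Step 3: T^(3/2) = 421^1.5 = 8638.20
Step 4: ni = 5e15 * 8638.20 * exp(-12.26653) = 2.03e+14 cm^-3

2.03e+14


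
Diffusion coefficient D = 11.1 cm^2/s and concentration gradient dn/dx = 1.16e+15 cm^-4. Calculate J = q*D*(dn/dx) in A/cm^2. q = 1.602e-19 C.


Step 1: J = q * D * (dn/dx)
Step 2: J = 1.602e-19 * 11.1 * 1.16e+15
Step 3: J = 2.06e-03 A/cm^2

2.06e-03


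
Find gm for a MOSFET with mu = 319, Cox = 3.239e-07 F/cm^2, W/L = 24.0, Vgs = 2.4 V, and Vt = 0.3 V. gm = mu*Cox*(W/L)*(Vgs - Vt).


Step 1: Vov = Vgs - Vt = 2.4 - 0.3 = 2.1 V
Step 2: gm = mu * Cox * (W/L) * Vov
Step 3: gm = 319 * 3.239e-07 * 24.0 * 2.1 = 5.21e-03 S

5.21e-03


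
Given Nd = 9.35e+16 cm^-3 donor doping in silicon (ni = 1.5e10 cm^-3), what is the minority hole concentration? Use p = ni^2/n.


Step 1: Since Nd >> ni, n ≈ Nd = 9.35e+16 cm^-3
Step 2: p = ni^2 / n = (1.5e10)^2 / 9.35e+16
Step 3: p = 2.25e20 / 9.35e+16 = 2.41e+03 cm^-3

2.41e+03


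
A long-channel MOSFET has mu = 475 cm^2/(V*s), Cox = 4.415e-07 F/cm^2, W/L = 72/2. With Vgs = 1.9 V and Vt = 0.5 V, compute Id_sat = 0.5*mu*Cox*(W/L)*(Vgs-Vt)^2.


Step 1: Overdrive voltage Vov = Vgs - Vt = 1.9 - 0.5 = 1.4 V
Step 2: W/L = 72/2 = 36
Step 3: Id = 0.5 * 475 * 4.415e-07 * 36 * 1.4^2
Step 4: Id = 7.40e-03 A

7.40e-03


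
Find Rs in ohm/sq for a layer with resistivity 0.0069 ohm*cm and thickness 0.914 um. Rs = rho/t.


Step 1: Convert thickness to cm: t = 0.914 um = 9.1400e-05 cm
Step 2: Rs = rho / t = 0.0069 / 9.1400e-05
Step 3: Rs = 75.5 ohm/sq

75.5


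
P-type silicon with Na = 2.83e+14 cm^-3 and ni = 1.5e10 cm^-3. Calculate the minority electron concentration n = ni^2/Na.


Step 1: Majority hole concentration p ≈ Na = 2.83e+14 cm^-3
Step 2: n = ni^2 / Na = (1.5e10)^2 / 2.83e+14
Step 3: n = 7.95e+05 cm^-3

7.95e+05


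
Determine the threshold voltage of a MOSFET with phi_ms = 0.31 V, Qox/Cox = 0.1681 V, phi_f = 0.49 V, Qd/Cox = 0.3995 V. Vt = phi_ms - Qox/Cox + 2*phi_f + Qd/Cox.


Step 1: Vt = phi_ms - Qox/Cox + 2*phi_f + Qd/Cox
Step 2: Vt = 0.31 - 0.1681 + 2*0.49 + 0.3995
Step 3: Vt = 0.31 - 0.1681 + 0.98 + 0.3995
Step 4: Vt = 1.5214 V

1.5214


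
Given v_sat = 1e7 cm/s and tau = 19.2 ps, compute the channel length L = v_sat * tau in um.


Step 1: tau in seconds = 19.2 ps * 1e-12 = 1.9200e-11 s
Step 2: L = v_sat * tau = 1e7 * 1.9200e-11 = 1.9200e-04 cm
Step 3: L in um = 1.9200e-04 * 1e4 = 1.92 um

1.92


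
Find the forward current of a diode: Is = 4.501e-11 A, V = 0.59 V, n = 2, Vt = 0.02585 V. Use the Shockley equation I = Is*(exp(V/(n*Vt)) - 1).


Step 1: V/(n*Vt) = 0.59/(2*0.02585) = 11.4120
Step 2: exp(11.4120) = 9.0400e+04
Step 3: I = 4.501e-11 * (9.0400e+04 - 1) = 4.07e-06 A

4.07e-06


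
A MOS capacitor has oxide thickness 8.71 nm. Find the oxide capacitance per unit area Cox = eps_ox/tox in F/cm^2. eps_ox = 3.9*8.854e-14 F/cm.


Step 1: eps_ox = 3.9 * 8.854e-14 = 3.45306e-13 F/cm
Step 2: tox in cm = 8.71 nm * 1e-7 = 8.7100e-07 cm
Step 3: Cox = 3.45306e-13 / 8.7100e-07 = 3.96e-07 F/cm^2

3.96e-07


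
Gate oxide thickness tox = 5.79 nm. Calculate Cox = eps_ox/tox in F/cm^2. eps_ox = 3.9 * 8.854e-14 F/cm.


Step 1: eps_ox = 3.9 * 8.854e-14 = 3.45306e-13 F/cm
Step 2: tox in cm = 5.79 nm * 1e-7 = 5.7900e-07 cm
Step 3: Cox = 3.45306e-13 / 5.7900e-07 = 5.96e-07 F/cm^2

5.96e-07


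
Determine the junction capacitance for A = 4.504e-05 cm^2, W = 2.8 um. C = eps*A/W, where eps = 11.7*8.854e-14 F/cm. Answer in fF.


Step 1: eps_Si = 11.7 * 8.854e-14 = 1.035918e-12 F/cm
Step 2: W in cm = 2.8 * 1e-4 = 2.80e-04 cm
Step 3: C = 1.035918e-12 * 4.504e-05 / 2.80e-04 = 1.666348e-13 F
Step 4: C = 166.63 fF

166.63


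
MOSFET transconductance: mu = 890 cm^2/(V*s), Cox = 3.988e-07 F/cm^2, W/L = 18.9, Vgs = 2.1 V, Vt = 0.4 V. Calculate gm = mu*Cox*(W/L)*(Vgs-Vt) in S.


Step 1: Vov = Vgs - Vt = 2.1 - 0.4 = 1.7 V
Step 2: gm = mu * Cox * (W/L) * Vov
Step 3: gm = 890 * 3.988e-07 * 18.9 * 1.7 = 1.14e-02 S

1.14e-02


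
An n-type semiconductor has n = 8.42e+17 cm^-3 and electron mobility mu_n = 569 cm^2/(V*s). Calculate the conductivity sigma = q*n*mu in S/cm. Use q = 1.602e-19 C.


Step 1: sigma = q * n * mu
Step 2: sigma = 1.602e-19 * 8.42e+17 * 569
Step 3: sigma = 7.675e+01 S/cm

7.675e+01


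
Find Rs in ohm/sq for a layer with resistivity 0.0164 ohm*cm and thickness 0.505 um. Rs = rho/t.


Step 1: Convert thickness to cm: t = 0.505 um = 5.0500e-05 cm
Step 2: Rs = rho / t = 0.0164 / 5.0500e-05
Step 3: Rs = 324.8 ohm/sq

324.8


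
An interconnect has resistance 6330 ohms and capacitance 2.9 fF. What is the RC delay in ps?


Step 1: tau = R * C
Step 2: tau = 6330 * 2.9 fF = 6330 * 2.9e-15 F
Step 3: tau = 1.8357e-11 s = 18.357 ps

18.357


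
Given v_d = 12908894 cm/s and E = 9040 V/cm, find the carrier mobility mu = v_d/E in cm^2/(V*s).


Step 1: mu = v_d / E
Step 2: mu = 12908894 / 9040
Step 3: mu = 1427.98 cm^2/(V*s)

1427.98


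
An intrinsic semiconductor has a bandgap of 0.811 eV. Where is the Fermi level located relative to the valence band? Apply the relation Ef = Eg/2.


Step 1: For an intrinsic semiconductor, the Fermi level sits at midgap.
Step 2: Ef = Eg / 2 = 0.811 / 2 = 0.4055 eV

0.4055


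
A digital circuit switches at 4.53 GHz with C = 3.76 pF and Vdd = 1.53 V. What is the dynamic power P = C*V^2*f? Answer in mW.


Step 1: V^2 = 1.53^2 = 2.3409 V^2
Step 2: P = C*V^2*f = 3.76e-12 F * 2.3409 * 4.53e9 Hz
Step 3: P = 3.987208152e-02 W
Step 4: P = 39.872 mW

39.872


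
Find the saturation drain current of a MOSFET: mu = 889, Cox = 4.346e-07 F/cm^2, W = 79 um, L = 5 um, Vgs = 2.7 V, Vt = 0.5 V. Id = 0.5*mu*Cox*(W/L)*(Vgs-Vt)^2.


Step 1: Overdrive voltage Vov = Vgs - Vt = 2.7 - 0.5 = 2.2 V
Step 2: W/L = 79/5 = 15.8
Step 3: Id = 0.5 * 889 * 4.346e-07 * 15.8 * 2.2^2
Step 4: Id = 1.48e-02 A

1.48e-02


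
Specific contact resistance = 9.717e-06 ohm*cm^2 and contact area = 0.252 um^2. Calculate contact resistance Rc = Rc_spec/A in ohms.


Step 1: Convert area to cm^2: 0.252 um^2 = 2.5200e-09 cm^2
Step 2: Rc = Rc_spec / A = 9.717e-06 / 2.5200e-09
Step 3: Rc = 3.86e+03 ohms

3.86e+03


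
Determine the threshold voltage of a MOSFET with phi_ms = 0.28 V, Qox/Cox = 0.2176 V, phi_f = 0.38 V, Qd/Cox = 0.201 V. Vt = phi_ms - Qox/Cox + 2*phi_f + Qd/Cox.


Step 1: Vt = phi_ms - Qox/Cox + 2*phi_f + Qd/Cox
Step 2: Vt = 0.28 - 0.2176 + 2*0.38 + 0.201
Step 3: Vt = 0.28 - 0.2176 + 0.76 + 0.201
Step 4: Vt = 1.0234 V

1.0234


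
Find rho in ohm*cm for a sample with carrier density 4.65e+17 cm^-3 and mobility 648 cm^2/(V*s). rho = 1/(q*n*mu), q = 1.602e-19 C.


Step 1: sigma = q * n * mu = 1.602e-19 * 4.65e+17 * 648 = 4.82715e+01 S/cm
Step 2: rho = 1 / sigma = 1 / 4.82715e+01 = 0.02072 ohm*cm

0.02072


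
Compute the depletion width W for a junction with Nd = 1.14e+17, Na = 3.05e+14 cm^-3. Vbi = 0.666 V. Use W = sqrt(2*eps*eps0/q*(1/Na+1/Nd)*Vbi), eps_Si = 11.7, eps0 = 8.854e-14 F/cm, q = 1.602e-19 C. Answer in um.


Step 1: 1/Na + 1/Nd = 1/3.05e+14 + 1/1.14e+17 = 3.28746e-15
Step 2: 2*eps*eps0/q = 2*11.7*8.854e-14/1.602e-19 = 1.293281e+07
Step 3: W^2 = 1.293281e+07 * 3.28746e-15 * 0.666 = 2.83157e-08
Step 4: W = sqrt(2.83157e-08) = 1.683e-04 cm = 1.683 um

1.683


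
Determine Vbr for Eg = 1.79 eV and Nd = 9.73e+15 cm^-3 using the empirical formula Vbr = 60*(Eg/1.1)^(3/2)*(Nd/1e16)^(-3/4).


Step 1: Eg/1.1 = 1.79/1.1 = 1.627273
Step 2: (Eg/1.1)^1.5 = 1.627273^1.5 = 2.075824
Step 3: (Nd/1e16)^(-0.75) = (0.973)^(-0.75) = 1.020741
Step 4: Vbr = 60 * 2.075824 * 1.020741 = 127.1 V

127.1


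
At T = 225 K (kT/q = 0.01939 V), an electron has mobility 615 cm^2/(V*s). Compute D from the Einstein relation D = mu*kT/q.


Step 1: D = mu * (kT/q)
Step 2: D = 615 * 0.01939
Step 3: D = 11.92 cm^2/s

11.92


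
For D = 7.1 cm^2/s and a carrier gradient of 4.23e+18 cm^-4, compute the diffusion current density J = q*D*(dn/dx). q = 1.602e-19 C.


Step 1: J = q * D * (dn/dx)
Step 2: J = 1.602e-19 * 7.1 * 4.23e+18
Step 3: J = 4.81e+00 A/cm^2

4.81e+00


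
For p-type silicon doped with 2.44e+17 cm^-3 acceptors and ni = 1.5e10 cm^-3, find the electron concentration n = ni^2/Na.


Step 1: Majority hole concentration p ≈ Na = 2.44e+17 cm^-3
Step 2: n = ni^2 / Na = (1.5e10)^2 / 2.44e+17
Step 3: n = 9.22e+02 cm^-3

9.22e+02


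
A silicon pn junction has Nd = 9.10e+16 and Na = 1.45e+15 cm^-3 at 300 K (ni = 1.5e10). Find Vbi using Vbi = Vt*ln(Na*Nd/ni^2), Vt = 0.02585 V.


Step 1: Compute Na*Nd/ni^2 = 1.45e+15 * 9.10e+16 / (1.5e10)^2 = 5.8644e+11
Step 2: ln(5.8644e+11) = 27.0973
Step 3: Vbi = 0.02585 * 27.0973 = 0.7 V

0.7


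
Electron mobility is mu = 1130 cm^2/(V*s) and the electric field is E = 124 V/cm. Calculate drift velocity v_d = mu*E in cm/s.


Step 1: v_d = mu * E
Step 2: v_d = 1130 * 124 = 140120
Step 3: v_d = 1.40e+05 cm/s

1.40e+05


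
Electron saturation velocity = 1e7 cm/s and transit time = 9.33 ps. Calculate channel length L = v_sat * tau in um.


Step 1: tau in seconds = 9.33 ps * 1e-12 = 9.3300e-12 s
Step 2: L = v_sat * tau = 1e7 * 9.3300e-12 = 9.3300e-05 cm
Step 3: L in um = 9.3300e-05 * 1e4 = 0.933 um

0.933


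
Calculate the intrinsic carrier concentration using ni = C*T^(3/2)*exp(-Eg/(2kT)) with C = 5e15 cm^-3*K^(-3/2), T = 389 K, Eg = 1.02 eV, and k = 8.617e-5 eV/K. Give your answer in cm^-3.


Step 1: Compute kT = 8.617e-5 * 389 = 0.03352013 eV
Step 2: Exponent = -Eg/(2kT) = -1.02/(2*0.03352013) = -15.21474
Step 3: T^(3/2) = 389^1.5 = 7672.28
Step 4: ni = 5e15 * 7672.28 * exp(-15.21474) = 9.47e+12 cm^-3

9.47e+12


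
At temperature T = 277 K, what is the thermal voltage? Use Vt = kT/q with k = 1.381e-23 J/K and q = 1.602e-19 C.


Step 1: kT = 1.381e-23 * 277 = 3.82537e-21 J
Step 2: Vt = kT/q = 3.82537e-21 / 1.602e-19
Step 3: Vt = 0.02388 V

0.02388


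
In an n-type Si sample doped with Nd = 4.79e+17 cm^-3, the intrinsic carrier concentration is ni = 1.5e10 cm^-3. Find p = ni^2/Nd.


Step 1: Since Nd >> ni, n ≈ Nd = 4.79e+17 cm^-3
Step 2: p = ni^2 / n = (1.5e10)^2 / 4.79e+17
Step 3: p = 2.25e20 / 4.79e+17 = 4.70e+02 cm^-3

4.70e+02


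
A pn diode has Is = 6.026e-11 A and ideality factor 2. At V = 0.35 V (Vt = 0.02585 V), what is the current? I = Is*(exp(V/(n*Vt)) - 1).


Step 1: V/(n*Vt) = 0.35/(2*0.02585) = 6.7698
Step 2: exp(6.7698) = 8.7114e+02
Step 3: I = 6.026e-11 * (8.7114e+02 - 1) = 5.24e-08 A

5.24e-08


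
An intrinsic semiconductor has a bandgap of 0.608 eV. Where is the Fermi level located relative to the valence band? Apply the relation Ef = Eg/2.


Step 1: For an intrinsic semiconductor, the Fermi level sits at midgap.
Step 2: Ef = Eg / 2 = 0.608 / 2 = 0.304 eV

0.304


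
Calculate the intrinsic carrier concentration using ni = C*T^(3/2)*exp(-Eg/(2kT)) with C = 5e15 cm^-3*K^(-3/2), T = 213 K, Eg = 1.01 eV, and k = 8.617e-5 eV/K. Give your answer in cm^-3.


Step 1: Compute kT = 8.617e-5 * 213 = 0.01835421 eV
Step 2: Exponent = -Eg/(2kT) = -1.01/(2*0.01835421) = -27.51412
Step 3: T^(3/2) = 213^1.5 = 3108.63
Step 4: ni = 5e15 * 3108.63 * exp(-27.51412) = 1.75e+07 cm^-3

1.75e+07


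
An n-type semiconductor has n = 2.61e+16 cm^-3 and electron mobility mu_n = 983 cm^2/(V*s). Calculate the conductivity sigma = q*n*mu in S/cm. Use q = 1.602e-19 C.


Step 1: sigma = q * n * mu
Step 2: sigma = 1.602e-19 * 2.61e+16 * 983
Step 3: sigma = 4.110e+00 S/cm

4.110e+00


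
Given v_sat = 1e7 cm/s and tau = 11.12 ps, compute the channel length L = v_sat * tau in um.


Step 1: tau in seconds = 11.12 ps * 1e-12 = 1.1120e-11 s
Step 2: L = v_sat * tau = 1e7 * 1.1120e-11 = 1.1120e-04 cm
Step 3: L in um = 1.1120e-04 * 1e4 = 1.112 um

1.112


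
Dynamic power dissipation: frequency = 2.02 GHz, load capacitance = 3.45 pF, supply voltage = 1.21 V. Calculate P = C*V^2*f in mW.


Step 1: V^2 = 1.21^2 = 1.4641 V^2
Step 2: P = C*V^2*f = 3.45e-12 F * 1.4641 * 2.02e9 Hz
Step 3: P = 1.02033129e-02 W
Step 4: P = 10.203 mW

10.203


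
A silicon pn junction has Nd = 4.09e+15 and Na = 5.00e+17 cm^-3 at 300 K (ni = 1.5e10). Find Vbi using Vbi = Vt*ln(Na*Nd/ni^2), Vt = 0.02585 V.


Step 1: Compute Na*Nd/ni^2 = 5.00e+17 * 4.09e+15 / (1.5e10)^2 = 9.0889e+12
Step 2: ln(9.0889e+12) = 29.8381
Step 3: Vbi = 0.02585 * 29.8381 = 0.771 V

0.771


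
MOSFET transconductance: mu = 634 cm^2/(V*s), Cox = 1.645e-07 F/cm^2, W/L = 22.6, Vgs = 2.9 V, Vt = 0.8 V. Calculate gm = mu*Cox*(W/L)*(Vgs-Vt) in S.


Step 1: Vov = Vgs - Vt = 2.9 - 0.8 = 2.1 V
Step 2: gm = mu * Cox * (W/L) * Vov
Step 3: gm = 634 * 1.645e-07 * 22.6 * 2.1 = 4.95e-03 S

4.95e-03


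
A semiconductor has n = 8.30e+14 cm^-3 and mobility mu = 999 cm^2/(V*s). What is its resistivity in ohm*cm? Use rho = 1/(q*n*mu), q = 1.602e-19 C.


Step 1: sigma = q * n * mu = 1.602e-19 * 8.30e+14 * 999 = 1.32833e-01 S/cm
Step 2: rho = 1 / sigma = 1 / 1.32833e-01 = 7.528 ohm*cm

7.528


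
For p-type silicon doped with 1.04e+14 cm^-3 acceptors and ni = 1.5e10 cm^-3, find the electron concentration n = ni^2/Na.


Step 1: Majority hole concentration p ≈ Na = 1.04e+14 cm^-3
Step 2: n = ni^2 / Na = (1.5e10)^2 / 1.04e+14
Step 3: n = 2.16e+06 cm^-3

2.16e+06


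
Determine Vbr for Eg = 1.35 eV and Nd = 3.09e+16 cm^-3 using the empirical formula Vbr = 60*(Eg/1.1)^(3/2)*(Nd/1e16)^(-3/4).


Step 1: Eg/1.1 = 1.35/1.1 = 1.227273
Step 2: (Eg/1.1)^1.5 = 1.227273^1.5 = 1.359602
Step 3: (Nd/1e16)^(-0.75) = (3.09)^(-0.75) = 0.429073
Step 4: Vbr = 60 * 1.359602 * 0.429073 = 35.0 V

35.0


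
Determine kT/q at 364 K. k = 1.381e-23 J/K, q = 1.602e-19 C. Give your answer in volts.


Step 1: kT = 1.381e-23 * 364 = 5.02684e-21 J
Step 2: Vt = kT/q = 5.02684e-21 / 1.602e-19
Step 3: Vt = 0.03138 V

0.03138


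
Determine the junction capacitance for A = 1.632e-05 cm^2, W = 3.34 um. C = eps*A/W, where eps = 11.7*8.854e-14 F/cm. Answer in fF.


Step 1: eps_Si = 11.7 * 8.854e-14 = 1.035918e-12 F/cm
Step 2: W in cm = 3.34 * 1e-4 = 3.34e-04 cm
Step 3: C = 1.035918e-12 * 1.632e-05 / 3.34e-04 = 5.061731e-14 F
Step 4: C = 50.62 fF

50.62


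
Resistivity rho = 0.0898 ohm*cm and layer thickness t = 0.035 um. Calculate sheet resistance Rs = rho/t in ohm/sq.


Step 1: Convert thickness to cm: t = 0.035 um = 3.5000e-06 cm
Step 2: Rs = rho / t = 0.0898 / 3.5000e-06
Step 3: Rs = 25657.1 ohm/sq

25657.1


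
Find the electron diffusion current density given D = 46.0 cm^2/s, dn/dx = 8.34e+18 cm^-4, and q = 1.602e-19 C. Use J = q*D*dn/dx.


Step 1: J = q * D * (dn/dx)
Step 2: J = 1.602e-19 * 46.0 * 8.34e+18
Step 3: J = 6.15e+01 A/cm^2

6.15e+01


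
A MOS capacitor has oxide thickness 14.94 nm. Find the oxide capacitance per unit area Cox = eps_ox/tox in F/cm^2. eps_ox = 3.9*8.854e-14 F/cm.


Step 1: eps_ox = 3.9 * 8.854e-14 = 3.45306e-13 F/cm
Step 2: tox in cm = 14.94 nm * 1e-7 = 1.4940e-06 cm
Step 3: Cox = 3.45306e-13 / 1.4940e-06 = 2.31e-07 F/cm^2

2.31e-07


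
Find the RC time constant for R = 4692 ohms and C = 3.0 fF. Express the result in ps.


Step 1: tau = R * C
Step 2: tau = 4692 * 3.0 fF = 4692 * 3.0e-15 F
Step 3: tau = 1.4076e-11 s = 14.076 ps

14.076


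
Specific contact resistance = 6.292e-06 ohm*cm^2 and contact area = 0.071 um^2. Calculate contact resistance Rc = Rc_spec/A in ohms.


Step 1: Convert area to cm^2: 0.071 um^2 = 7.1000e-10 cm^2
Step 2: Rc = Rc_spec / A = 6.292e-06 / 7.1000e-10
Step 3: Rc = 8.86e+03 ohms

8.86e+03


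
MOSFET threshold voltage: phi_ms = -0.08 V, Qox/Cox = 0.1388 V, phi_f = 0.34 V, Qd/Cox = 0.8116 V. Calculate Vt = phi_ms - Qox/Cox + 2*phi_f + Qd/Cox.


Step 1: Vt = phi_ms - Qox/Cox + 2*phi_f + Qd/Cox
Step 2: Vt = -0.08 - 0.1388 + 2*0.34 + 0.8116
Step 3: Vt = -0.08 - 0.1388 + 0.68 + 0.8116
Step 4: Vt = 1.2728 V

1.2728


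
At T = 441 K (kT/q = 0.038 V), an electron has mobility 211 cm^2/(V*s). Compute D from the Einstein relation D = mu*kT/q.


Step 1: D = mu * (kT/q)
Step 2: D = 211 * 0.038
Step 3: D = 8.02 cm^2/s

8.02


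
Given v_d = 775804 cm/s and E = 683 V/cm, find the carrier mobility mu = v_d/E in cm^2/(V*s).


Step 1: mu = v_d / E
Step 2: mu = 775804 / 683
Step 3: mu = 1135.88 cm^2/(V*s)

1135.88


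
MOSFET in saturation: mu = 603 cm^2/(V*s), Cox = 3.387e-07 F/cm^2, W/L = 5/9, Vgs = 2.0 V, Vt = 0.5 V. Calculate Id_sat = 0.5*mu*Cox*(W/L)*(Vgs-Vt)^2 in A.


Step 1: Overdrive voltage Vov = Vgs - Vt = 2.0 - 0.5 = 1.5 V
Step 2: W/L = 5/9 = 0.555556
Step 3: Id = 0.5 * 603 * 3.387e-07 * 0.555556 * 1.5^2
Step 4: Id = 1.28e-04 A

1.28e-04


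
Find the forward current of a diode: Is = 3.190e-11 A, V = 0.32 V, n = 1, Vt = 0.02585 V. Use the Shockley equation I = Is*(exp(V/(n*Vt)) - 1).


Step 1: V/(n*Vt) = 0.32/(1*0.02585) = 12.3791
Step 2: exp(12.3791) = 2.3778e+05
Step 3: I = 3.190e-11 * (2.3778e+05 - 1) = 7.59e-06 A

7.59e-06


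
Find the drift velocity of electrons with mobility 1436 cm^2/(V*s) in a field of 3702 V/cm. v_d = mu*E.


Step 1: v_d = mu * E
Step 2: v_d = 1436 * 3702 = 5316072
Step 3: v_d = 5.32e+06 cm/s

5.32e+06


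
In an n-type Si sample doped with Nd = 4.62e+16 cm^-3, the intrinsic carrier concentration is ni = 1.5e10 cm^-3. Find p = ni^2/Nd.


Step 1: Since Nd >> ni, n ≈ Nd = 4.62e+16 cm^-3
Step 2: p = ni^2 / n = (1.5e10)^2 / 4.62e+16
Step 3: p = 2.25e20 / 4.62e+16 = 4.87e+03 cm^-3

4.87e+03


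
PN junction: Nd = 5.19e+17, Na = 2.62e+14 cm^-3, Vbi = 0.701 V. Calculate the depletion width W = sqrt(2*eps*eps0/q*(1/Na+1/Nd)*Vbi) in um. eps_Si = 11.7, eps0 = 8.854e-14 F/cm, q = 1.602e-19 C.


Step 1: 1/Na + 1/Nd = 1/2.62e+14 + 1/5.19e+17 = 3.81872e-15
Step 2: 2*eps*eps0/q = 2*11.7*8.854e-14/1.602e-19 = 1.293281e+07
Step 3: W^2 = 1.293281e+07 * 3.81872e-15 * 0.701 = 3.46201e-08
Step 4: W = sqrt(3.46201e-08) = 1.861e-04 cm = 1.861 um

1.861


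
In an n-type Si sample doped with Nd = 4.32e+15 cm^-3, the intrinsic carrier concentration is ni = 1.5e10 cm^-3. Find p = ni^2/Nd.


Step 1: Since Nd >> ni, n ≈ Nd = 4.32e+15 cm^-3
Step 2: p = ni^2 / n = (1.5e10)^2 / 4.32e+15
Step 3: p = 2.25e20 / 4.32e+15 = 5.21e+04 cm^-3

5.21e+04


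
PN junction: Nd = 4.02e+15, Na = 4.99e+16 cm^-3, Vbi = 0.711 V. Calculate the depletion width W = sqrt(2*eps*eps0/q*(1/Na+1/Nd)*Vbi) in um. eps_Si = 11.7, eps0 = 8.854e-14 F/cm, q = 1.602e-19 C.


Step 1: 1/Na + 1/Nd = 1/4.99e+16 + 1/4.02e+15 = 2.68796e-16
Step 2: 2*eps*eps0/q = 2*11.7*8.854e-14/1.602e-19 = 1.293281e+07
Step 3: W^2 = 1.293281e+07 * 2.68796e-16 * 0.711 = 2.47164e-09
Step 4: W = sqrt(2.47164e-09) = 4.972e-05 cm = 0.4972 um

0.4972


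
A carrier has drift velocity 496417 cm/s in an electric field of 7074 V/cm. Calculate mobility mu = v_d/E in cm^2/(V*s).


Step 1: mu = v_d / E
Step 2: mu = 496417 / 7074
Step 3: mu = 70.17 cm^2/(V*s)

70.17


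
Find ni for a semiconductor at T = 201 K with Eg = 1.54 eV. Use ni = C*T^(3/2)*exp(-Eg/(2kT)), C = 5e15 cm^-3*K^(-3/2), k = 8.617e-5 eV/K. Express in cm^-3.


Step 1: Compute kT = 8.617e-5 * 201 = 0.01732017 eV
Step 2: Exponent = -Eg/(2kT) = -1.54/(2*0.01732017) = -44.45684
Step 3: T^(3/2) = 201^1.5 = 2849.67
Step 4: ni = 5e15 * 2849.67 * exp(-44.45684) = 7.02e-01 cm^-3

7.02e-01


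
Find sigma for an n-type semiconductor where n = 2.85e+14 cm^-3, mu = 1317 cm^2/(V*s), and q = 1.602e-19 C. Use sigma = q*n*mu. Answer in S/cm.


Step 1: sigma = q * n * mu
Step 2: sigma = 1.602e-19 * 2.85e+14 * 1317
Step 3: sigma = 6.013e-02 S/cm

6.013e-02


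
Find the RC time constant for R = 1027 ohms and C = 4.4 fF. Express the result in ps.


Step 1: tau = R * C
Step 2: tau = 1027 * 4.4 fF = 1027 * 4.4e-15 F
Step 3: tau = 4.5188e-12 s = 4.5188 ps

4.5188


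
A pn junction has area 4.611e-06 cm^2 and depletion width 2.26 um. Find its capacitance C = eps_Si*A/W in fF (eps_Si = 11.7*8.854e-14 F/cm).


Step 1: eps_Si = 11.7 * 8.854e-14 = 1.035918e-12 F/cm
Step 2: W in cm = 2.26 * 1e-4 = 2.26e-04 cm
Step 3: C = 1.035918e-12 * 4.611e-06 / 2.26e-04 = 2.113548e-14 F
Step 4: C = 21.14 fF

21.14


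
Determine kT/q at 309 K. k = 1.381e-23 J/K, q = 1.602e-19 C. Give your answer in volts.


Step 1: kT = 1.381e-23 * 309 = 4.26729e-21 J
Step 2: Vt = kT/q = 4.26729e-21 / 1.602e-19
Step 3: Vt = 0.02664 V

0.02664


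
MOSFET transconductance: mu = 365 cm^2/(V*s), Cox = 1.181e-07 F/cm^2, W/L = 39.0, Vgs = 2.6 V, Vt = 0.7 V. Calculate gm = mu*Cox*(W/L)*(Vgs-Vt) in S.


Step 1: Vov = Vgs - Vt = 2.6 - 0.7 = 1.9 V
Step 2: gm = mu * Cox * (W/L) * Vov
Step 3: gm = 365 * 1.181e-07 * 39.0 * 1.9 = 3.19e-03 S

3.19e-03


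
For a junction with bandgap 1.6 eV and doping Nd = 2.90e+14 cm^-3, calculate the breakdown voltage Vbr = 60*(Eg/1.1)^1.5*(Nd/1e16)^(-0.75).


Step 1: Eg/1.1 = 1.6/1.1 = 1.454545
Step 2: (Eg/1.1)^1.5 = 1.454545^1.5 = 1.754247
Step 3: (Nd/1e16)^(-0.75) = (0.029)^(-0.75) = 14.229889
Step 4: Vbr = 60 * 1.754247 * 14.229889 = 1497.8 V

1497.8


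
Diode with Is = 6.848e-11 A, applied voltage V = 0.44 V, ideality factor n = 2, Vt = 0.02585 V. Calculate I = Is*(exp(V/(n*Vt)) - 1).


Step 1: V/(n*Vt) = 0.44/(2*0.02585) = 8.5106
Step 2: exp(8.5106) = 4.9671e+03
Step 3: I = 6.848e-11 * (4.9671e+03 - 1) = 3.40e-07 A

3.40e-07


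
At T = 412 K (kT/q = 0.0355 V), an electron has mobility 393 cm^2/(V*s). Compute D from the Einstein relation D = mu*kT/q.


Step 1: D = mu * (kT/q)
Step 2: D = 393 * 0.0355
Step 3: D = 13.95 cm^2/s

13.95


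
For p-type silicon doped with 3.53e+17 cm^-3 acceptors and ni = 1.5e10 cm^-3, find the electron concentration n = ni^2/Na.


Step 1: Majority hole concentration p ≈ Na = 3.53e+17 cm^-3
Step 2: n = ni^2 / Na = (1.5e10)^2 / 3.53e+17
Step 3: n = 6.37e+02 cm^-3

6.37e+02


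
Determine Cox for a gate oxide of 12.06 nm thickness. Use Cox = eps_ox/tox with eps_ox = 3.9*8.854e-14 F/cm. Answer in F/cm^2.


Step 1: eps_ox = 3.9 * 8.854e-14 = 3.45306e-13 F/cm
Step 2: tox in cm = 12.06 nm * 1e-7 = 1.2060e-06 cm
Step 3: Cox = 3.45306e-13 / 1.2060e-06 = 2.86e-07 F/cm^2

2.86e-07


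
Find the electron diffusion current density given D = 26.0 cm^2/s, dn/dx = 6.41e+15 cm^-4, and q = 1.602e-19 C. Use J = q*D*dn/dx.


Step 1: J = q * D * (dn/dx)
Step 2: J = 1.602e-19 * 26.0 * 6.41e+15
Step 3: J = 2.67e-02 A/cm^2

2.67e-02


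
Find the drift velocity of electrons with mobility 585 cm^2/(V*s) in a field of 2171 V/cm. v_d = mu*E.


Step 1: v_d = mu * E
Step 2: v_d = 585 * 2171 = 1270035
Step 3: v_d = 1.27e+06 cm/s

1.27e+06


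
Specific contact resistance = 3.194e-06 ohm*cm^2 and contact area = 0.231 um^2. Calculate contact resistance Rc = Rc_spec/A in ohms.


Step 1: Convert area to cm^2: 0.231 um^2 = 2.3100e-09 cm^2
Step 2: Rc = Rc_spec / A = 3.194e-06 / 2.3100e-09
Step 3: Rc = 1.38e+03 ohms

1.38e+03


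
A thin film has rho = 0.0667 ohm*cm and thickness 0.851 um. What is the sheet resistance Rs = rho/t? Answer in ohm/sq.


Step 1: Convert thickness to cm: t = 0.851 um = 8.5100e-05 cm
Step 2: Rs = rho / t = 0.0667 / 8.5100e-05
Step 3: Rs = 783.8 ohm/sq

783.8


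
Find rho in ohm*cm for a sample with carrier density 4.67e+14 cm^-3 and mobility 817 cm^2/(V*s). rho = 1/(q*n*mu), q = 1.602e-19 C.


Step 1: sigma = q * n * mu = 1.602e-19 * 4.67e+14 * 817 = 6.11225e-02 S/cm
Step 2: rho = 1 / sigma = 1 / 6.11225e-02 = 16.36 ohm*cm

16.36


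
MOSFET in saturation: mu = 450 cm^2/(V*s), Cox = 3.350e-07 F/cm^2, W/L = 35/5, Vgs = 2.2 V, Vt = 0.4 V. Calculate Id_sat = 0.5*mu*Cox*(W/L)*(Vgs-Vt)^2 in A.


Step 1: Overdrive voltage Vov = Vgs - Vt = 2.2 - 0.4 = 1.8 V
Step 2: W/L = 35/5 = 7
Step 3: Id = 0.5 * 450 * 3.350e-07 * 7 * 1.8^2
Step 4: Id = 1.71e-03 A

1.71e-03


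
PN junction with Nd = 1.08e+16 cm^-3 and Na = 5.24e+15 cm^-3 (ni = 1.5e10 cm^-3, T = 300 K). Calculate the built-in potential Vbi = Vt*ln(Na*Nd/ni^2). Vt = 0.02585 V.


Step 1: Compute Na*Nd/ni^2 = 5.24e+15 * 1.08e+16 / (1.5e10)^2 = 2.5152e+11
Step 2: ln(2.5152e+11) = 26.2508
Step 3: Vbi = 0.02585 * 26.2508 = 0.679 V

0.679


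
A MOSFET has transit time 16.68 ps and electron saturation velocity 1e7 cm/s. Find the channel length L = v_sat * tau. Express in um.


Step 1: tau in seconds = 16.68 ps * 1e-12 = 1.6680e-11 s
Step 2: L = v_sat * tau = 1e7 * 1.6680e-11 = 1.6680e-04 cm
Step 3: L in um = 1.6680e-04 * 1e4 = 1.668 um

1.668


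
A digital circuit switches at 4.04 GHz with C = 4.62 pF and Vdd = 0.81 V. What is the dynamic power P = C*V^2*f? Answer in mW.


Step 1: V^2 = 0.81^2 = 0.6561 V^2
Step 2: P = C*V^2*f = 4.62e-12 F * 0.6561 * 4.04e9 Hz
Step 3: P = 1.224597528e-02 W
Step 4: P = 12.246 mW

12.246


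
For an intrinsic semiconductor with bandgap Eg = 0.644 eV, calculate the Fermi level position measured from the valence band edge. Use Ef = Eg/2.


Step 1: For an intrinsic semiconductor, the Fermi level sits at midgap.
Step 2: Ef = Eg / 2 = 0.644 / 2 = 0.322 eV

0.322


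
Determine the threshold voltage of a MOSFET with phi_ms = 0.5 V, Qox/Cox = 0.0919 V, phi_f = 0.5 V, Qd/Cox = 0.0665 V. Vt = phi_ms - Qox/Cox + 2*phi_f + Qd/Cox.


Step 1: Vt = phi_ms - Qox/Cox + 2*phi_f + Qd/Cox
Step 2: Vt = 0.5 - 0.0919 + 2*0.5 + 0.0665
Step 3: Vt = 0.5 - 0.0919 + 1.0 + 0.0665
Step 4: Vt = 1.4746 V

1.4746


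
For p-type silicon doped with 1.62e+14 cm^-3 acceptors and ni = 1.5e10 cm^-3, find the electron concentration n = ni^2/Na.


Step 1: Majority hole concentration p ≈ Na = 1.62e+14 cm^-3
Step 2: n = ni^2 / Na = (1.5e10)^2 / 1.62e+14
Step 3: n = 1.39e+06 cm^-3

1.39e+06


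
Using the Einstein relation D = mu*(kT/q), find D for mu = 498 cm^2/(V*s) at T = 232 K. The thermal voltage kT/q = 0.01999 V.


Step 1: D = mu * (kT/q)
Step 2: D = 498 * 0.01999
Step 3: D = 9.96 cm^2/s

9.96


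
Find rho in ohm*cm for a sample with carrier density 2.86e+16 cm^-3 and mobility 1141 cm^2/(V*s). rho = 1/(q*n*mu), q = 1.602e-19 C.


Step 1: sigma = q * n * mu = 1.602e-19 * 2.86e+16 * 1141 = 5.22774e+00 S/cm
Step 2: rho = 1 / sigma = 1 / 5.22774e+00 = 0.1913 ohm*cm

0.1913


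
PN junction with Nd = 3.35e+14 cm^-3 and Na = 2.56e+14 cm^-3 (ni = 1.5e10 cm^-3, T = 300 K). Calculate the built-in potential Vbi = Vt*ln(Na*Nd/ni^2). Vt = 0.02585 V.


Step 1: Compute Na*Nd/ni^2 = 2.56e+14 * 3.35e+14 / (1.5e10)^2 = 3.8116e+08
Step 2: ln(3.8116e+08) = 19.7587
Step 3: Vbi = 0.02585 * 19.7587 = 0.511 V

0.511


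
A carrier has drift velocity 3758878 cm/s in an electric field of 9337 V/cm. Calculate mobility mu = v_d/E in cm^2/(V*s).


Step 1: mu = v_d / E
Step 2: mu = 3758878 / 9337
Step 3: mu = 402.58 cm^2/(V*s)

402.58


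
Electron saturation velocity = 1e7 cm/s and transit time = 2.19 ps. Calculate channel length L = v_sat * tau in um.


Step 1: tau in seconds = 2.19 ps * 1e-12 = 2.1900e-12 s
Step 2: L = v_sat * tau = 1e7 * 2.1900e-12 = 2.1900e-05 cm
Step 3: L in um = 2.1900e-05 * 1e4 = 0.219 um

0.219


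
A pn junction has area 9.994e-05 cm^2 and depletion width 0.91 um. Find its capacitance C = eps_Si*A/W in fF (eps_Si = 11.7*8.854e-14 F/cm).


Step 1: eps_Si = 11.7 * 8.854e-14 = 1.035918e-12 F/cm
Step 2: W in cm = 0.91 * 1e-4 = 9.10e-05 cm
Step 3: C = 1.035918e-12 * 9.994e-05 / 9.10e-05 = 1.137688e-12 F
Step 4: C = 1137.69 fF

1137.69


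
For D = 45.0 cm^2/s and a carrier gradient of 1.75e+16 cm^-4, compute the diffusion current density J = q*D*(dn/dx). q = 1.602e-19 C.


Step 1: J = q * D * (dn/dx)
Step 2: J = 1.602e-19 * 45.0 * 1.75e+16
Step 3: J = 1.26e-01 A/cm^2

1.26e-01


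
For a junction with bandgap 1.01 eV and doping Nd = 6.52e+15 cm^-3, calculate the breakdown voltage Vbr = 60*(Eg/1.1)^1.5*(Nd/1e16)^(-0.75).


Step 1: Eg/1.1 = 1.01/1.1 = 0.918182
Step 2: (Eg/1.1)^1.5 = 0.918182^1.5 = 0.879819
Step 3: (Nd/1e16)^(-0.75) = (0.652)^(-0.75) = 1.378207
Step 4: Vbr = 60 * 0.879819 * 1.378207 = 72.8 V

72.8


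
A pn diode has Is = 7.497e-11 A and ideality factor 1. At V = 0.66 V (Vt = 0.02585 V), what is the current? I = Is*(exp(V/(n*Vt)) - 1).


Step 1: V/(n*Vt) = 0.66/(1*0.02585) = 25.5319
Step 2: exp(25.5319) = 1.2256e+11
Step 3: I = 7.497e-11 * (1.2256e+11 - 1) = 9.19e+00 A

9.19e+00


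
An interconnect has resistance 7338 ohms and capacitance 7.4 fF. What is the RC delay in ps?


Step 1: tau = R * C
Step 2: tau = 7338 * 7.4 fF = 7338 * 7.4e-15 F
Step 3: tau = 5.43012e-11 s = 54.3012 ps

54.3012


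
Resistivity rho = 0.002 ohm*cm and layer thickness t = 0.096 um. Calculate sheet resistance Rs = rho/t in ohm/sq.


Step 1: Convert thickness to cm: t = 0.096 um = 9.6000e-06 cm
Step 2: Rs = rho / t = 0.002 / 9.6000e-06
Step 3: Rs = 208.3 ohm/sq

208.3


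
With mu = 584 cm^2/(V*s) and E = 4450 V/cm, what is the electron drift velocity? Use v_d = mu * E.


Step 1: v_d = mu * E
Step 2: v_d = 584 * 4450 = 2598800
Step 3: v_d = 2.60e+06 cm/s

2.60e+06


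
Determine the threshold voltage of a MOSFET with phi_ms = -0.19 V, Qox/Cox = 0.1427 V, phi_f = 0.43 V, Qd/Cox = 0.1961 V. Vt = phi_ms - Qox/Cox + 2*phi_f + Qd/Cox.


Step 1: Vt = phi_ms - Qox/Cox + 2*phi_f + Qd/Cox
Step 2: Vt = -0.19 - 0.1427 + 2*0.43 + 0.1961
Step 3: Vt = -0.19 - 0.1427 + 0.86 + 0.1961
Step 4: Vt = 0.7234 V

0.7234


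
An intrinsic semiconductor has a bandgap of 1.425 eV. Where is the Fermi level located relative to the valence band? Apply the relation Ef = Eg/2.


Step 1: For an intrinsic semiconductor, the Fermi level sits at midgap.
Step 2: Ef = Eg / 2 = 1.425 / 2 = 0.7125 eV

0.7125


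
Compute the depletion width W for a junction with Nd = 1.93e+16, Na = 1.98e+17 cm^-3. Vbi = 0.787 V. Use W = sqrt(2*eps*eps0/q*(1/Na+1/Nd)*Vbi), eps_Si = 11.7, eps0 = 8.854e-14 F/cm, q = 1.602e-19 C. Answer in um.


Step 1: 1/Na + 1/Nd = 1/1.98e+17 + 1/1.93e+16 = 5.68640e-17
Step 2: 2*eps*eps0/q = 2*11.7*8.854e-14/1.602e-19 = 1.293281e+07
Step 3: W^2 = 1.293281e+07 * 5.68640e-17 * 0.787 = 5.78769e-10
Step 4: W = sqrt(5.78769e-10) = 2.406e-05 cm = 0.2406 um

0.2406


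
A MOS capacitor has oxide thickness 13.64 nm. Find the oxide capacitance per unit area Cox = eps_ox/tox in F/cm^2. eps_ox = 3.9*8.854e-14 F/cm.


Step 1: eps_ox = 3.9 * 8.854e-14 = 3.45306e-13 F/cm
Step 2: tox in cm = 13.64 nm * 1e-7 = 1.3640e-06 cm
Step 3: Cox = 3.45306e-13 / 1.3640e-06 = 2.53e-07 F/cm^2

2.53e-07


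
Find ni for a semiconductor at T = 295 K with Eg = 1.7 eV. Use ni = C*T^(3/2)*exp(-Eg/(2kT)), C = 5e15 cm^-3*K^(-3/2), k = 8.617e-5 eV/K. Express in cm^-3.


Step 1: Compute kT = 8.617e-5 * 295 = 0.02542015 eV
Step 2: Exponent = -Eg/(2kT) = -1.7/(2*0.02542015) = -33.43804
Step 3: T^(3/2) = 295^1.5 = 5066.79
Step 4: ni = 5e15 * 5066.79 * exp(-33.43804) = 7.62e+04 cm^-3

7.62e+04


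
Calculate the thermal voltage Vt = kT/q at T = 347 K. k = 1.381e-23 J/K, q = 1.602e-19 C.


Step 1: kT = 1.381e-23 * 347 = 4.79207e-21 J
Step 2: Vt = kT/q = 4.79207e-21 / 1.602e-19
Step 3: Vt = 0.02991 V

0.02991


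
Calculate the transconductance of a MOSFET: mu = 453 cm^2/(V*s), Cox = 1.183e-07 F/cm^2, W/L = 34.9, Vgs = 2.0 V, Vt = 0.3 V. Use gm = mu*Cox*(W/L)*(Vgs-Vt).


Step 1: Vov = Vgs - Vt = 2.0 - 0.3 = 1.7 V
Step 2: gm = mu * Cox * (W/L) * Vov
Step 3: gm = 453 * 1.183e-07 * 34.9 * 1.7 = 3.18e-03 S

3.18e-03


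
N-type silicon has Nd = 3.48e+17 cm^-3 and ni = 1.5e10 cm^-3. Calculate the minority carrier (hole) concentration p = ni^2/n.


Step 1: Since Nd >> ni, n ≈ Nd = 3.48e+17 cm^-3
Step 2: p = ni^2 / n = (1.5e10)^2 / 3.48e+17
Step 3: p = 2.25e20 / 3.48e+17 = 6.47e+02 cm^-3

6.47e+02


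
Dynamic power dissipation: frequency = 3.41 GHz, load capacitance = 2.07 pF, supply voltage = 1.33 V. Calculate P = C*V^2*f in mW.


Step 1: V^2 = 1.33^2 = 1.7689 V^2
Step 2: P = C*V^2*f = 2.07e-12 F * 1.7689 * 3.41e9 Hz
Step 3: P = 1.248613443e-02 W
Step 4: P = 12.486 mW

12.486


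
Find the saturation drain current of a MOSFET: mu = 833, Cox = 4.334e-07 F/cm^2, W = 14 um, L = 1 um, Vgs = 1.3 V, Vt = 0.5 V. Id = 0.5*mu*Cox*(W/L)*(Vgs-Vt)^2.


Step 1: Overdrive voltage Vov = Vgs - Vt = 1.3 - 0.5 = 0.8 V
Step 2: W/L = 14/1 = 14
Step 3: Id = 0.5 * 833 * 4.334e-07 * 14 * 0.8^2
Step 4: Id = 1.62e-03 A

1.62e-03


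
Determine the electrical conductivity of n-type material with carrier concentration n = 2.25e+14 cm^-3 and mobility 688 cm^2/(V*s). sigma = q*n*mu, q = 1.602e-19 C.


Step 1: sigma = q * n * mu
Step 2: sigma = 1.602e-19 * 2.25e+14 * 688
Step 3: sigma = 2.480e-02 S/cm

2.480e-02


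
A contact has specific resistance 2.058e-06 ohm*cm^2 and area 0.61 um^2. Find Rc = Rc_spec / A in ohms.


Step 1: Convert area to cm^2: 0.61 um^2 = 6.1000e-09 cm^2
Step 2: Rc = Rc_spec / A = 2.058e-06 / 6.1000e-09
Step 3: Rc = 3.37e+02 ohms

3.37e+02


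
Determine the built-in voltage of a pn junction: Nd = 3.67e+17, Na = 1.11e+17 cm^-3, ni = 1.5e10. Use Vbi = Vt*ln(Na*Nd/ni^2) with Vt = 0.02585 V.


Step 1: Compute Na*Nd/ni^2 = 1.11e+17 * 3.67e+17 / (1.5e10)^2 = 1.8105e+14
Step 2: ln(1.8105e+14) = 32.8298
Step 3: Vbi = 0.02585 * 32.8298 = 0.849 V

0.849


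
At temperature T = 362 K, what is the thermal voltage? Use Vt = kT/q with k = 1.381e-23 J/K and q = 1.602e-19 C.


Step 1: kT = 1.381e-23 * 362 = 4.99922e-21 J
Step 2: Vt = kT/q = 4.99922e-21 / 1.602e-19
Step 3: Vt = 0.03121 V

0.03121


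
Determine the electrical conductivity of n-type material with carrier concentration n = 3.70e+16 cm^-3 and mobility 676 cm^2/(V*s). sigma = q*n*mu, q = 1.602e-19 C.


Step 1: sigma = q * n * mu
Step 2: sigma = 1.602e-19 * 3.70e+16 * 676
Step 3: sigma = 4.007e+00 S/cm

4.007e+00


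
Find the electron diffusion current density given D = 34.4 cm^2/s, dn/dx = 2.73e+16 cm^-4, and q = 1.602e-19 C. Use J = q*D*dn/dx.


Step 1: J = q * D * (dn/dx)
Step 2: J = 1.602e-19 * 34.4 * 2.73e+16
Step 3: J = 1.50e-01 A/cm^2

1.50e-01


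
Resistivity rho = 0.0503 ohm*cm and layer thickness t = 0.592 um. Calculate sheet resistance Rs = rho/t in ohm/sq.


Step 1: Convert thickness to cm: t = 0.592 um = 5.9200e-05 cm
Step 2: Rs = rho / t = 0.0503 / 5.9200e-05
Step 3: Rs = 849.7 ohm/sq

849.7


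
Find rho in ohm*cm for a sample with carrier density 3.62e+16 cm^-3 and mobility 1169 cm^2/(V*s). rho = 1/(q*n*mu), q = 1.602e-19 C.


Step 1: sigma = q * n * mu = 1.602e-19 * 3.62e+16 * 1169 = 6.77931e+00 S/cm
Step 2: rho = 1 / sigma = 1 / 6.77931e+00 = 0.1475 ohm*cm

0.1475


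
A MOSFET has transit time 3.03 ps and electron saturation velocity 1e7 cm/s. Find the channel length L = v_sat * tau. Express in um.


Step 1: tau in seconds = 3.03 ps * 1e-12 = 3.0300e-12 s
Step 2: L = v_sat * tau = 1e7 * 3.0300e-12 = 3.0300e-05 cm
Step 3: L in um = 3.0300e-05 * 1e4 = 0.303 um

0.303


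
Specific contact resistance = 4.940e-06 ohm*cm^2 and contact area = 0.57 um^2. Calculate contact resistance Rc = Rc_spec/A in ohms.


Step 1: Convert area to cm^2: 0.57 um^2 = 5.7000e-09 cm^2
Step 2: Rc = Rc_spec / A = 4.940e-06 / 5.7000e-09
Step 3: Rc = 8.67e+02 ohms

8.67e+02


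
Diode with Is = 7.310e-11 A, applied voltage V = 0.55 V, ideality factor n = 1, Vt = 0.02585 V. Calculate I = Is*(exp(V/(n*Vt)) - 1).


Step 1: V/(n*Vt) = 0.55/(1*0.02585) = 21.2766
Step 2: exp(21.2766) = 1.7390e+09
Step 3: I = 7.310e-11 * (1.7390e+09 - 1) = 1.27e-01 A

1.27e-01
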